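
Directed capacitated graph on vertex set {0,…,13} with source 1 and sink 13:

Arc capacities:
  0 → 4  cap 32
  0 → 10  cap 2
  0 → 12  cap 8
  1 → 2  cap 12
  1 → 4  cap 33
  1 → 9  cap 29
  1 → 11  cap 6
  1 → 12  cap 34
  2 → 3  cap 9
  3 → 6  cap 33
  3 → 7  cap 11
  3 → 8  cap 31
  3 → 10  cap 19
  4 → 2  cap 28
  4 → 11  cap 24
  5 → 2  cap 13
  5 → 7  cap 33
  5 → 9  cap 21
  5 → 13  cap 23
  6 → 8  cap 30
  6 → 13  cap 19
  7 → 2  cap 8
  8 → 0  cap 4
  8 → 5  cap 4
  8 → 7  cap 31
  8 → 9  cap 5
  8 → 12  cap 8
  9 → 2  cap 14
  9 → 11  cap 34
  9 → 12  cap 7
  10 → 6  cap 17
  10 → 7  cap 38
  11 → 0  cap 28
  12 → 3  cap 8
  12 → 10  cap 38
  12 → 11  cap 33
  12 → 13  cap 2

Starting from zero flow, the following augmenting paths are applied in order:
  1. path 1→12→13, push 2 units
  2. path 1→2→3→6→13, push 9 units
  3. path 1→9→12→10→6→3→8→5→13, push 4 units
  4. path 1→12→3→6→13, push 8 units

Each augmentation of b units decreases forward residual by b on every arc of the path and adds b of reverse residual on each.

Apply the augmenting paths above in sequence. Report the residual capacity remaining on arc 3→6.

Residual capacity of (3,6): 20

after path 1 (1→12→13, push 2): res(3,6)=33
after path 2 (1→2→3→6→13, push 9): res(3,6)=24
after path 3 (1→9→12→10→6→3→8→5→13, push 4): res(3,6)=28
after path 4 (1→12→3→6→13, push 8): res(3,6)=20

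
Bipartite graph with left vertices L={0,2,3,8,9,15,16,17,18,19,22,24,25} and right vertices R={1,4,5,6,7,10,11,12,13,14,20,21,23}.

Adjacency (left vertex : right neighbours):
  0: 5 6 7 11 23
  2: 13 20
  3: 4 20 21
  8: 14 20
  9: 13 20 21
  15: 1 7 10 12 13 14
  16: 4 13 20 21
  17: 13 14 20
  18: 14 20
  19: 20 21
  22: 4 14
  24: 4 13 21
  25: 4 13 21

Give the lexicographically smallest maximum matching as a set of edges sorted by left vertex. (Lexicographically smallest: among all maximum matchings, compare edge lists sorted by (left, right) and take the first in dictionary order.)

Lex-smallest maximum matching: {(0,5), (2,13), (3,4), (8,14), (9,20), (15,1), (16,21)}

|M| = 7 (so the lex-smallest maximum matching has 7 edges)
process left vertices in ascending order; for each, take the smallest-labelled available neighbour that still permits 7 edges overall, or leave it unmatched if none does
lex-smallest matching: {0-5, 2-13, 3-4, 8-14, 9-20, 15-1, 16-21}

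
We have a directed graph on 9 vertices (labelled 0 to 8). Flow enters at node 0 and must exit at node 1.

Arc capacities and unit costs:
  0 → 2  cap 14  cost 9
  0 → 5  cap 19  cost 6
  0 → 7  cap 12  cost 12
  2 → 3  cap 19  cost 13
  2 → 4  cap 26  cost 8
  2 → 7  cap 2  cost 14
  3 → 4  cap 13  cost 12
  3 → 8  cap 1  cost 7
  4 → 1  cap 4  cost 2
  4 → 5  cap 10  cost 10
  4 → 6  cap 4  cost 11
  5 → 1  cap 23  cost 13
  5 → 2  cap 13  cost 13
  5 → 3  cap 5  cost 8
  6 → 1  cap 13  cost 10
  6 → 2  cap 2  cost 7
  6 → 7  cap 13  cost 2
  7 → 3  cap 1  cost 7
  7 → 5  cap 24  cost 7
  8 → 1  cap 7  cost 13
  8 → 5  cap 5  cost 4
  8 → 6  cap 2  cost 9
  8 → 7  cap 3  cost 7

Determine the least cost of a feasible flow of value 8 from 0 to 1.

shortest-cost path #1: 0→2→4→1 push 4 @ unit cost 19 (adds 76)
shortest-cost path #2: 0→5→1 push 4 @ unit cost 19 (adds 76)
total cost = 152

Minimum cost for 8 units: 152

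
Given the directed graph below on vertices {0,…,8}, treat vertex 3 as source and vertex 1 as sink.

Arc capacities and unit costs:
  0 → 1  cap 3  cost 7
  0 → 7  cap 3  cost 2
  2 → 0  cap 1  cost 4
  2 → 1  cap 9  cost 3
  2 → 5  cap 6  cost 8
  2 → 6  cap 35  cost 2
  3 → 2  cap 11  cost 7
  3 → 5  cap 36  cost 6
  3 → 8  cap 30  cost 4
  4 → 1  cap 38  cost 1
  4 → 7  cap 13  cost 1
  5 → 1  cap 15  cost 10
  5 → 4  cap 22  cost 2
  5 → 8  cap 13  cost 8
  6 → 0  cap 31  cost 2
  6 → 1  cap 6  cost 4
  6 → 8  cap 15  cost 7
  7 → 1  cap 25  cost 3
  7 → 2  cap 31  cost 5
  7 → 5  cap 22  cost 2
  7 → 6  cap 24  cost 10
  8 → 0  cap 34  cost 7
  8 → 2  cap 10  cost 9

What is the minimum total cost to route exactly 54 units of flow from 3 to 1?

shortest-cost path #1: 3→5→4→1 push 22 @ unit cost 9 (adds 198)
shortest-cost path #2: 3→2→1 push 9 @ unit cost 10 (adds 90)
shortest-cost path #3: 3→2→6→1 push 2 @ unit cost 13 (adds 26)
shortest-cost path #4: 3→5→1 push 14 @ unit cost 16 (adds 224)
shortest-cost path #5: 3→8→0→7→1 push 3 @ unit cost 16 (adds 48)
shortest-cost path #6: 3→8→0→1 push 3 @ unit cost 18 (adds 54)
shortest-cost path #7: 3→8→2→6→1 push 1 @ unit cost 19 (adds 19)
total cost = 659

Minimum cost for 54 units: 659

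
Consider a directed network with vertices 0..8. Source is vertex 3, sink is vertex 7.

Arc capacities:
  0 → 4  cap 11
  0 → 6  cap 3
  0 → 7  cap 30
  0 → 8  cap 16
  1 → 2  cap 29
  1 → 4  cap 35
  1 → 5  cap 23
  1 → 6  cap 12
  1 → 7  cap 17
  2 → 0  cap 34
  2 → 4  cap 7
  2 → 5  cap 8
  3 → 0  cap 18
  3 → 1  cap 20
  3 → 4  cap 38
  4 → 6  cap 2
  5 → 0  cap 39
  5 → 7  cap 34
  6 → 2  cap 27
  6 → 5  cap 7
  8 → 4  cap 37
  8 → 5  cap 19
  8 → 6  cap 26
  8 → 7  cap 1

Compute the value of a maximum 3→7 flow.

augment #1: 3→0→7 bottleneck 18, total now 18
augment #2: 3→1→7 bottleneck 17, total now 35
augment #3: 3→1→5→7 bottleneck 3, total now 38
augment #4: 3→4→6→5→7 bottleneck 2, total now 40

Maximum flow value: 40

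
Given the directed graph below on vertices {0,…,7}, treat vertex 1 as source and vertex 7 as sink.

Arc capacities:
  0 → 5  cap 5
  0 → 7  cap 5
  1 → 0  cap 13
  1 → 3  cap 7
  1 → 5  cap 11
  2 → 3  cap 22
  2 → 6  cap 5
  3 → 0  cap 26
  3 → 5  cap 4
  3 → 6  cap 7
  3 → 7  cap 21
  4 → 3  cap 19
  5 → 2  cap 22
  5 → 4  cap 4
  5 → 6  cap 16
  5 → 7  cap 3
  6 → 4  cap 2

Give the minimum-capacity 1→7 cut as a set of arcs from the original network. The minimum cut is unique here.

Min-cut arcs: {(0,5), (0,7), (1,3), (1,5)} (total capacity 28)

augment #1: 1→0→7 push 5
augment #2: 1→3→7 push 7
augment #3: 1→5→7 push 3
augment #4: 1→5→2→3→7 push 8
augment #5: 1→0→5→2→3→7 push 5
max flow = 28; residual-reachable set from 1 gives S-side
cut edges (S→T): {(0,5), (0,7), (1,3), (1,5)} total cap 28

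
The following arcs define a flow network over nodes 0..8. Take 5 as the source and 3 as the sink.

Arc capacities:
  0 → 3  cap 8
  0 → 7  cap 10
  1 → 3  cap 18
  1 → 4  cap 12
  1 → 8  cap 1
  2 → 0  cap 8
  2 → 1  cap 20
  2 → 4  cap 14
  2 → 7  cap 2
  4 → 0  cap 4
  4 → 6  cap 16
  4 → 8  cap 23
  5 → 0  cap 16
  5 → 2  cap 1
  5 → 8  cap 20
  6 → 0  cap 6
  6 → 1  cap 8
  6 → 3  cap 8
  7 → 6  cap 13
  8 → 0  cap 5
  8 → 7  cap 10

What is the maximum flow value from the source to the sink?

Maximum flow value: 22

augment #1: 5→0→3 bottleneck 8, total now 8
augment #2: 5→2→1→3 bottleneck 1, total now 9
augment #3: 5→0→7→6→3 bottleneck 8, total now 17
augment #4: 5→8→7→6→1→3 bottleneck 5, total now 22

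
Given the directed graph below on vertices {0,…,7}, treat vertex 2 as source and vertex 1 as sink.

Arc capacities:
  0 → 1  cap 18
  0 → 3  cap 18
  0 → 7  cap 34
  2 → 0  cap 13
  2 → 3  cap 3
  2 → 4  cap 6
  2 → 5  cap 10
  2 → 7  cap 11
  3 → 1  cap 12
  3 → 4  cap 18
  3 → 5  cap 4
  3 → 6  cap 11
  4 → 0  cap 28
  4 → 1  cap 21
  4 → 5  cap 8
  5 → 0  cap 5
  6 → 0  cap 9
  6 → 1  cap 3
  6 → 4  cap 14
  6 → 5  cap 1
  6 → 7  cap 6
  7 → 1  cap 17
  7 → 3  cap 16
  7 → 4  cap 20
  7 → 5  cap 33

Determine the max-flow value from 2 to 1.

Maximum flow value: 38

augment #1: 2→0→1 bottleneck 13, total now 13
augment #2: 2→3→1 bottleneck 3, total now 16
augment #3: 2→4→1 bottleneck 6, total now 22
augment #4: 2→7→1 bottleneck 11, total now 33
augment #5: 2→5→0→1 bottleneck 5, total now 38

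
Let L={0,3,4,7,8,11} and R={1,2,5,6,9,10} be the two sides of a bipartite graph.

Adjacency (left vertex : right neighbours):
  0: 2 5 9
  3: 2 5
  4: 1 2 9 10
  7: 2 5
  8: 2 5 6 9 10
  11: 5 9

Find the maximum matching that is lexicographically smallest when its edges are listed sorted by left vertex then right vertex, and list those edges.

|M| = 5 (so the lex-smallest maximum matching has 5 edges)
process left vertices in ascending order; for each, take the smallest-labelled available neighbour that still permits 5 edges overall, or leave it unmatched if none does
lex-smallest matching: {0-2, 3-5, 4-1, 8-6, 11-9}

Lex-smallest maximum matching: {(0,2), (3,5), (4,1), (8,6), (11,9)}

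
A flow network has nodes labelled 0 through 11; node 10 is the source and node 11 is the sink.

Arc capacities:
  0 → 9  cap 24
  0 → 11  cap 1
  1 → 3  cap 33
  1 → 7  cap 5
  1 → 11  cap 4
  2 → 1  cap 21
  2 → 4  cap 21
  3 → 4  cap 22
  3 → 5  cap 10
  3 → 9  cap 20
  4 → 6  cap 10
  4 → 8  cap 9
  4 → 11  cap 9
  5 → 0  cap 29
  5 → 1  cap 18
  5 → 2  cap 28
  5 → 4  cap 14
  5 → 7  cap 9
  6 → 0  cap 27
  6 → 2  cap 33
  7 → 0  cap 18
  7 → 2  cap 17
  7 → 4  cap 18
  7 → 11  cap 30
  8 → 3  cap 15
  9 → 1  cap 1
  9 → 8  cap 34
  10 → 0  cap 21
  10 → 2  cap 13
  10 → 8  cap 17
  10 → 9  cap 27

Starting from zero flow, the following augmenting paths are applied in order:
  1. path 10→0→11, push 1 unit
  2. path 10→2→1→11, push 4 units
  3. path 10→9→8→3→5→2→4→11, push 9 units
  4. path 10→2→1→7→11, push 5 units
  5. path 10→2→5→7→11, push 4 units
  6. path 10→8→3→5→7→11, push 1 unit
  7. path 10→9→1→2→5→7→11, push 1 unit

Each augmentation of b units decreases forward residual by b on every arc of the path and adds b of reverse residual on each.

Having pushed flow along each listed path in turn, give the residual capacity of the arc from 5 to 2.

after path 1 (10→0→11, push 1): res(5,2)=28
after path 2 (10→2→1→11, push 4): res(5,2)=28
after path 3 (10→9→8→3→5→2→4→11, push 9): res(5,2)=19
after path 4 (10→2→1→7→11, push 5): res(5,2)=19
after path 5 (10→2→5→7→11, push 4): res(5,2)=23
after path 6 (10→8→3→5→7→11, push 1): res(5,2)=23
after path 7 (10→9→1→2→5→7→11, push 1): res(5,2)=24

Residual capacity of (5,2): 24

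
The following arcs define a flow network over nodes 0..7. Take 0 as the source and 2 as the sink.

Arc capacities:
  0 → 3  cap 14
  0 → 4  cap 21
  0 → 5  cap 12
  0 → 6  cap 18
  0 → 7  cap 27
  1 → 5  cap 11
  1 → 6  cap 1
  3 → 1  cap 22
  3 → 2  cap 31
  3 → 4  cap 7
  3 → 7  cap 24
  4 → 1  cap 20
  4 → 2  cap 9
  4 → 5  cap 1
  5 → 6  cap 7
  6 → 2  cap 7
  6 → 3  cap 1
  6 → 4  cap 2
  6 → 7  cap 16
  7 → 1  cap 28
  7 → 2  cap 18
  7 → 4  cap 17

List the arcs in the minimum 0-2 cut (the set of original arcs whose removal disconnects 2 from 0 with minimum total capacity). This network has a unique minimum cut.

Min-cut arcs: {(0,3), (4,2), (6,2), (6,3), (7,2)} (total capacity 49)

augment #1: 0→3→2 push 14
augment #2: 0→4→2 push 9
augment #3: 0→6→2 push 7
augment #4: 0→7→2 push 18
augment #5: 0→6→3→2 push 1
max flow = 49; residual-reachable set from 0 gives S-side
cut edges (S→T): {(0,3), (4,2), (6,2), (6,3), (7,2)} total cap 49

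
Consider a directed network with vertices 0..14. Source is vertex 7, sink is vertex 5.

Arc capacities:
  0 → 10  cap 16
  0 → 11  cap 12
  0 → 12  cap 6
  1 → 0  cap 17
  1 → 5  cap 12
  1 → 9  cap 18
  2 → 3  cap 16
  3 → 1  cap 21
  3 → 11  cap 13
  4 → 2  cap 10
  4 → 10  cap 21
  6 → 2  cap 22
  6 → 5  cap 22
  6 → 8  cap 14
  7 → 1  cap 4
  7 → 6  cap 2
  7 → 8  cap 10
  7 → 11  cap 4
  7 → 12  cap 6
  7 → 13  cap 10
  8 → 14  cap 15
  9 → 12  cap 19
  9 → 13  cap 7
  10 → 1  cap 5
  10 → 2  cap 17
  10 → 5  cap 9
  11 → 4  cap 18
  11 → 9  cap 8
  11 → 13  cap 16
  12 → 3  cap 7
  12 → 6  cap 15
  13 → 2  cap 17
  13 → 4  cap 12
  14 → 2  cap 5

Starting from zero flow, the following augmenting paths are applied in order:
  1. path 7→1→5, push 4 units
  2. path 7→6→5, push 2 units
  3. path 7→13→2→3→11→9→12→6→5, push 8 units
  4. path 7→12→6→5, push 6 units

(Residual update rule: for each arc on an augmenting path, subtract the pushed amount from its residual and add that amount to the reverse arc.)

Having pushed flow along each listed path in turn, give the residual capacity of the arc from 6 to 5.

after path 1 (7→1→5, push 4): res(6,5)=22
after path 2 (7→6→5, push 2): res(6,5)=20
after path 3 (7→13→2→3→11→9→12→6→5, push 8): res(6,5)=12
after path 4 (7→12→6→5, push 6): res(6,5)=6

Residual capacity of (6,5): 6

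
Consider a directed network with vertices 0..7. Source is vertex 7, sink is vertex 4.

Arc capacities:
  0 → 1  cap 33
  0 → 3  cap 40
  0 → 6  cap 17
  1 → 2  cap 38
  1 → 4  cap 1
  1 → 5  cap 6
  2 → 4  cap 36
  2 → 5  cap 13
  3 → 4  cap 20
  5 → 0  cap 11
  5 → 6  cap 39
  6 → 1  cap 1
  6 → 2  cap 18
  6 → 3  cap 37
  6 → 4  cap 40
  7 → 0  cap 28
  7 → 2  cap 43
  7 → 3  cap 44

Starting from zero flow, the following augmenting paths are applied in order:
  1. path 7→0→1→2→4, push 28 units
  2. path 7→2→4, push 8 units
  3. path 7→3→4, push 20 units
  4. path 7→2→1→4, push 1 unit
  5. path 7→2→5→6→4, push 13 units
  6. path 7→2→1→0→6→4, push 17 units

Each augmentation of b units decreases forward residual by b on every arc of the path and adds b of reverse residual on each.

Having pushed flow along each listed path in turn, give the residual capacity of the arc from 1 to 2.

Residual capacity of (1,2): 28

after path 1 (7→0→1→2→4, push 28): res(1,2)=10
after path 2 (7→2→4, push 8): res(1,2)=10
after path 3 (7→3→4, push 20): res(1,2)=10
after path 4 (7→2→1→4, push 1): res(1,2)=11
after path 5 (7→2→5→6→4, push 13): res(1,2)=11
after path 6 (7→2→1→0→6→4, push 17): res(1,2)=28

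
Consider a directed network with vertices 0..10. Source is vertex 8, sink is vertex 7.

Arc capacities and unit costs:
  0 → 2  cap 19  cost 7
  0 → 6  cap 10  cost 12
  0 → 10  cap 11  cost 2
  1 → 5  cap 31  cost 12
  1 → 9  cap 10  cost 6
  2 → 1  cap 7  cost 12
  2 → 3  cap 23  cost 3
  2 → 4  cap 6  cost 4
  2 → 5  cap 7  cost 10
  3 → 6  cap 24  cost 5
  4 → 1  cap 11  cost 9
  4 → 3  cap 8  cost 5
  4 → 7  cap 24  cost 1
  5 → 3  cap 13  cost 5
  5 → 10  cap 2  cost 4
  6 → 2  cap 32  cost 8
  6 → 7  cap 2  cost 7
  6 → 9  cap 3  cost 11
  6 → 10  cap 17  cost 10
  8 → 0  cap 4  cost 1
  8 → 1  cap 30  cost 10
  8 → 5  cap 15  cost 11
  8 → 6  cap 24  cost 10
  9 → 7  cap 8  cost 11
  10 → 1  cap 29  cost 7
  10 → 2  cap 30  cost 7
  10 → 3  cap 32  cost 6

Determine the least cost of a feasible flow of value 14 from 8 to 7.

Minimum cost for 14 units: 294

shortest-cost path #1: 8→0→2→4→7 push 4 @ unit cost 13 (adds 52)
shortest-cost path #2: 8→6→7 push 2 @ unit cost 17 (adds 34)
shortest-cost path #3: 8→6→2→4→7 push 2 @ unit cost 23 (adds 46)
shortest-cost path #4: 8→1→9→7 push 6 @ unit cost 27 (adds 162)
total cost = 294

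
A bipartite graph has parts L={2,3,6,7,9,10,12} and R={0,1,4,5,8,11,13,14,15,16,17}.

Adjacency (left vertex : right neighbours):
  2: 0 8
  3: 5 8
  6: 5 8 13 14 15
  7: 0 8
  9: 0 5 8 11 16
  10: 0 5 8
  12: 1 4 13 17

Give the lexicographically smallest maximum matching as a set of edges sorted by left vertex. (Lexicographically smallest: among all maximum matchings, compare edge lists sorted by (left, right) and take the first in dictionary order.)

Lex-smallest maximum matching: {(2,0), (3,5), (6,13), (7,8), (9,11), (12,1)}

|M| = 6 (so the lex-smallest maximum matching has 6 edges)
process left vertices in ascending order; for each, take the smallest-labelled available neighbour that still permits 6 edges overall, or leave it unmatched if none does
lex-smallest matching: {2-0, 3-5, 6-13, 7-8, 9-11, 12-1}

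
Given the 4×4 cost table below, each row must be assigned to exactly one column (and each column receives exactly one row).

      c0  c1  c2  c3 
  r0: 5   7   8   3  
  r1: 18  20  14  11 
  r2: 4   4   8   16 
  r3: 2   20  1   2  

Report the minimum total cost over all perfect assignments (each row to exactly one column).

Minimum assignment cost: 21

optimal assignment: row0→col0 (cost 5), row1→col3 (cost 11), row2→col1 (cost 4), row3→col2 (cost 1)
total = 5 + 11 + 4 + 1 = 21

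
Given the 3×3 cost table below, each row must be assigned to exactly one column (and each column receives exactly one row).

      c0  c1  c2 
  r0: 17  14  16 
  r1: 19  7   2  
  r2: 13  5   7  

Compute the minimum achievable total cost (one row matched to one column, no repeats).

Minimum assignment cost: 24

optimal assignment: row0→col0 (cost 17), row1→col2 (cost 2), row2→col1 (cost 5)
total = 17 + 2 + 5 = 24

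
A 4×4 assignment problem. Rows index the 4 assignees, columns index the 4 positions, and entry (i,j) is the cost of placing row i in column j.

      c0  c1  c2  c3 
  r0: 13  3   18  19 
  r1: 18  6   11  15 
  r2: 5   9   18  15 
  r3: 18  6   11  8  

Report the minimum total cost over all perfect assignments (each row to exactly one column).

Minimum assignment cost: 27

optimal assignment: row0→col1 (cost 3), row1→col2 (cost 11), row2→col0 (cost 5), row3→col3 (cost 8)
total = 3 + 11 + 5 + 8 = 27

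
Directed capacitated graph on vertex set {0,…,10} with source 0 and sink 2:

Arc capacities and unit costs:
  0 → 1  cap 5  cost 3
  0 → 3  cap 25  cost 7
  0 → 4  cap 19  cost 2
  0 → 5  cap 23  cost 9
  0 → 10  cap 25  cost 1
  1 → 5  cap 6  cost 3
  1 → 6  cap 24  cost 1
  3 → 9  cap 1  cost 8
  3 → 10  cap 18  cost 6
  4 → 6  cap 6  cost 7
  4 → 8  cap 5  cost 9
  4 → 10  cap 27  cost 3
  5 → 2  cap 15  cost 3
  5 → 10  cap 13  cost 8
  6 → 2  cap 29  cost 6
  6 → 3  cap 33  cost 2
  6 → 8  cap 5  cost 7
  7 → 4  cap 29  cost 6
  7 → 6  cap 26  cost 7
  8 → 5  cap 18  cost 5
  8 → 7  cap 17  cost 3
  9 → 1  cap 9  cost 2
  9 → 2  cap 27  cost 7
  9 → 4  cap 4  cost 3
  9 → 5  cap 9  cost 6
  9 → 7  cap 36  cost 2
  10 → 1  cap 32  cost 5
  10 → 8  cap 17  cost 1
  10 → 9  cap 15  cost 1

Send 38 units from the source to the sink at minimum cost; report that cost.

shortest-cost path #1: 0→1→5→2 push 5 @ unit cost 9 (adds 45)
shortest-cost path #2: 0→10→9→2 push 15 @ unit cost 9 (adds 135)
shortest-cost path #3: 0→10→8→5→2 push 10 @ unit cost 10 (adds 100)
shortest-cost path #4: 0→5→1→6→2 push 5 @ unit cost 13 (adds 65)
shortest-cost path #5: 0→4→6→2 push 3 @ unit cost 15 (adds 45)
total cost = 390

Minimum cost for 38 units: 390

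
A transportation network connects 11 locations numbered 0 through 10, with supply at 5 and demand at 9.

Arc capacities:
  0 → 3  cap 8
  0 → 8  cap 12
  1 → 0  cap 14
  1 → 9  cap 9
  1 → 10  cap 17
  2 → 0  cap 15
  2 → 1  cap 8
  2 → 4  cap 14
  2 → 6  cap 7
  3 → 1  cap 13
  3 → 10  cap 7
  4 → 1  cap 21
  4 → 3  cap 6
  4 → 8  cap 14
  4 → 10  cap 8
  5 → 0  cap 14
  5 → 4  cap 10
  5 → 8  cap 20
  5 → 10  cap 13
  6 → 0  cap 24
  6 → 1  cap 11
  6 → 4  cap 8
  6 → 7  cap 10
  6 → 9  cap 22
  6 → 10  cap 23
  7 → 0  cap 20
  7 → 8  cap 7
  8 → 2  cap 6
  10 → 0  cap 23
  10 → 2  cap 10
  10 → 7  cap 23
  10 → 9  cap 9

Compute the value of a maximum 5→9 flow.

augment #1: 5→10→9 bottleneck 9, total now 9
augment #2: 5→4→1→9 bottleneck 9, total now 18
augment #3: 5→8→2→6→9 bottleneck 6, total now 24
augment #4: 5→10→2→6→9 bottleneck 1, total now 25

Maximum flow value: 25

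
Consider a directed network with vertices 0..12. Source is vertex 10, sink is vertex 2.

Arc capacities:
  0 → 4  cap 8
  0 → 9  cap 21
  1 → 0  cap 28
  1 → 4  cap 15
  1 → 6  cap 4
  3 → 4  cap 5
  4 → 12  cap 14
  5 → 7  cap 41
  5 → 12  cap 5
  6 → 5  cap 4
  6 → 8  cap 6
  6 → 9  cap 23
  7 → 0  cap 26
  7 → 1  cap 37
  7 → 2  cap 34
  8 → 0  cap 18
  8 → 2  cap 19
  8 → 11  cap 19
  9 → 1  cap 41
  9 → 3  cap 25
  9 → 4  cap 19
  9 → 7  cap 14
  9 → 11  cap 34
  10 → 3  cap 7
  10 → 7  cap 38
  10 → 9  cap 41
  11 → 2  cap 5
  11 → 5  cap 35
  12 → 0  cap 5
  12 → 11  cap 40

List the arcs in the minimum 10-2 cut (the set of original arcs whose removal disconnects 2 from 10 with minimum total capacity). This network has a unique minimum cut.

augment #1: 10→7→2 push 34
augment #2: 10→9→11→2 push 5
augment #3: 10→7→1→6→8→2 push 4
max flow = 43; residual-reachable set from 10 gives S-side
cut edges (S→T): {(1,6), (7,2), (11,2)} total cap 43

Min-cut arcs: {(1,6), (7,2), (11,2)} (total capacity 43)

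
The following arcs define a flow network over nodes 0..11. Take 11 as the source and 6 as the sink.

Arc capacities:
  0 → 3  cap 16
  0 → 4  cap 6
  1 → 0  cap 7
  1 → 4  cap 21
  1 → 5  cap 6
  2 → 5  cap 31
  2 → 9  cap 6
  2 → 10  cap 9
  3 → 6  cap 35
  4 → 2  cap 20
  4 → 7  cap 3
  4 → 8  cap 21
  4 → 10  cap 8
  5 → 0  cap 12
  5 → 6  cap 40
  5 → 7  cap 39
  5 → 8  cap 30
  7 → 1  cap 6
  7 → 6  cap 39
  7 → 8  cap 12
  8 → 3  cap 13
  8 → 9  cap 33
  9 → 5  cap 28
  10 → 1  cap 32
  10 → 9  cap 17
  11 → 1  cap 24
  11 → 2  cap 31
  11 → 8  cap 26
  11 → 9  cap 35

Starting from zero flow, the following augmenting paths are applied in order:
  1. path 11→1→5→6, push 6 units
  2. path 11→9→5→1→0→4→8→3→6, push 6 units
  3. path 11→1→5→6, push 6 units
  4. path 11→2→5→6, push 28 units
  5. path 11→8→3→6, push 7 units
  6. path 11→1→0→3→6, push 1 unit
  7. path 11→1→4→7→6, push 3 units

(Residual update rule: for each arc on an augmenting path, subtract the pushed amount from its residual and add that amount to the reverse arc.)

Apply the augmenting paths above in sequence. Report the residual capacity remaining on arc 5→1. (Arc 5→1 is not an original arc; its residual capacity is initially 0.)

after path 1 (11→1→5→6, push 6): res(5,1)=6
after path 2 (11→9→5→1→0→4→8→3→6, push 6): res(5,1)=0
after path 3 (11→1→5→6, push 6): res(5,1)=6
after path 4 (11→2→5→6, push 28): res(5,1)=6
after path 5 (11→8→3→6, push 7): res(5,1)=6
after path 6 (11→1→0→3→6, push 1): res(5,1)=6
after path 7 (11→1→4→7→6, push 3): res(5,1)=6

Residual capacity of (5,1): 6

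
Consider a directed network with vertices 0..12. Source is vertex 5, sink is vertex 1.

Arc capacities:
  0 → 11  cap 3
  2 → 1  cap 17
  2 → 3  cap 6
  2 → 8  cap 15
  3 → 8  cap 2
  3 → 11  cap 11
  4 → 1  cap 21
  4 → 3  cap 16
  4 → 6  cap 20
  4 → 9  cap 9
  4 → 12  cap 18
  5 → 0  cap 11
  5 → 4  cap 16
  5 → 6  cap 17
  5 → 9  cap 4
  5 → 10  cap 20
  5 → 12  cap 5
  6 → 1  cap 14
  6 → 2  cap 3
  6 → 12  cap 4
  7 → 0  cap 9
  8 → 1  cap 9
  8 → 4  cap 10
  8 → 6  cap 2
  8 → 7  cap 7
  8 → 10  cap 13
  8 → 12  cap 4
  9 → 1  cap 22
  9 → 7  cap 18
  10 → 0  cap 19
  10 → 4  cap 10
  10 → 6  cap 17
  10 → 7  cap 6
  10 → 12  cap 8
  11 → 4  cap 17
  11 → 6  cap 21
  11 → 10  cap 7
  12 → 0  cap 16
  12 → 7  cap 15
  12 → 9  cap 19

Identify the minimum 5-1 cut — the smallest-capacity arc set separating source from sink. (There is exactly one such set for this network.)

augment #1: 5→4→1 push 16
augment #2: 5→6→1 push 14
augment #3: 5→9→1 push 4
augment #4: 5→6→2→1 push 3
augment #5: 5→10→4→1 push 5
augment #6: 5→12→9→1 push 5
augment #7: 5→10→4→9→1 push 5
augment #8: 5→10→12→9→1 push 8
augment #9: 5→0→11→4→3→8→1 push 2
max flow = 62; residual-reachable set from 5 gives S-side
cut edges (S→T): {(3,8), (4,1), (6,1), (6,2), (9,1)} total cap 62

Min-cut arcs: {(3,8), (4,1), (6,1), (6,2), (9,1)} (total capacity 62)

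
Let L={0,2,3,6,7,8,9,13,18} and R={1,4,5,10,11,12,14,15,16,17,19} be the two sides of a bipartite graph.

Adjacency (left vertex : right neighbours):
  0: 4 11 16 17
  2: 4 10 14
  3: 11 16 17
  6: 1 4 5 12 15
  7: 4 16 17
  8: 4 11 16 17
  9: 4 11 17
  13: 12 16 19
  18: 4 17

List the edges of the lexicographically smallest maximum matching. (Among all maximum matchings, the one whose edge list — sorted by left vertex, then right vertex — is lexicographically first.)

|M| = 7 (so the lex-smallest maximum matching has 7 edges)
process left vertices in ascending order; for each, take the smallest-labelled available neighbour that still permits 7 edges overall, or leave it unmatched if none does
lex-smallest matching: {0-4, 2-10, 3-11, 6-1, 7-16, 8-17, 13-12}

Lex-smallest maximum matching: {(0,4), (2,10), (3,11), (6,1), (7,16), (8,17), (13,12)}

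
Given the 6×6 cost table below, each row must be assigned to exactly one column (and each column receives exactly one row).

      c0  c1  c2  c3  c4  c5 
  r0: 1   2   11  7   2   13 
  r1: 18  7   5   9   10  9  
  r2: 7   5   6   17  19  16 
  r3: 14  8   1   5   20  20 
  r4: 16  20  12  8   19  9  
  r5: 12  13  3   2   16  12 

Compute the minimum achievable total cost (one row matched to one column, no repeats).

one of 2 optimal assignments: row0→col0 (cost 1), row1→col4 (cost 10), row2→col1 (cost 5), row3→col2 (cost 1), row4→col5 (cost 9), row5→col3 (cost 2)
total = 1 + 10 + 5 + 1 + 9 + 2 = 28

Minimum assignment cost: 28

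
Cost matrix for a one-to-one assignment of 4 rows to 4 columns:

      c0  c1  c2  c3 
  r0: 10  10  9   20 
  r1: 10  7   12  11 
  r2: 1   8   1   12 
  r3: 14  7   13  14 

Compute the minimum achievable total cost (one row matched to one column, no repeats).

Minimum assignment cost: 28

optimal assignment: row0→col2 (cost 9), row1→col3 (cost 11), row2→col0 (cost 1), row3→col1 (cost 7)
total = 9 + 11 + 1 + 7 = 28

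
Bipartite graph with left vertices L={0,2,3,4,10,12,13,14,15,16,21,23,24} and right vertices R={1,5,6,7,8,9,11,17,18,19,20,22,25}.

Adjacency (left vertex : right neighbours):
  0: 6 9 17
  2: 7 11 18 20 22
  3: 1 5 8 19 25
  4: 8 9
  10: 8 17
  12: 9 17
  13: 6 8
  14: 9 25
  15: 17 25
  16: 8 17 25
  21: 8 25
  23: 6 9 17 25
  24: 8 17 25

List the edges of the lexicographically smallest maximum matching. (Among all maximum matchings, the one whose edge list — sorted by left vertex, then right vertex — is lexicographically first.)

Lex-smallest maximum matching: {(0,6), (2,7), (3,1), (4,8), (10,17), (12,9), (14,25)}

|M| = 7 (so the lex-smallest maximum matching has 7 edges)
process left vertices in ascending order; for each, take the smallest-labelled available neighbour that still permits 7 edges overall, or leave it unmatched if none does
lex-smallest matching: {0-6, 2-7, 3-1, 4-8, 10-17, 12-9, 14-25}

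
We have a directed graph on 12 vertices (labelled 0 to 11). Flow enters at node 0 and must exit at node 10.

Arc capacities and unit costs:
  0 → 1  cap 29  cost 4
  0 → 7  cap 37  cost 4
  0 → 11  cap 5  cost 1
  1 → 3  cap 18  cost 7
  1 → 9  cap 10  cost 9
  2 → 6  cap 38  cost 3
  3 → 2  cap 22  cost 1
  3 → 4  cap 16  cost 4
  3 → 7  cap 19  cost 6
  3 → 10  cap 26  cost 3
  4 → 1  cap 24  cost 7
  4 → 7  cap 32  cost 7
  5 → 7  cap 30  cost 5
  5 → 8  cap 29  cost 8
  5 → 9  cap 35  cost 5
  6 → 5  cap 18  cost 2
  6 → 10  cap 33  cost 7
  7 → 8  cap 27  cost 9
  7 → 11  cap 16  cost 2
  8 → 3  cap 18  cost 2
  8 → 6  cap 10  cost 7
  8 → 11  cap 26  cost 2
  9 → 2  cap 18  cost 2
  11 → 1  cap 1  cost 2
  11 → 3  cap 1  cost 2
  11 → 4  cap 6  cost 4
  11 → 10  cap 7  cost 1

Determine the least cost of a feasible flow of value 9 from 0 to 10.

Minimum cost for 9 units: 49

shortest-cost path #1: 0→11→10 push 5 @ unit cost 2 (adds 10)
shortest-cost path #2: 0→7→11→10 push 2 @ unit cost 7 (adds 14)
shortest-cost path #3: 0→7→11→3→10 push 1 @ unit cost 11 (adds 11)
shortest-cost path #4: 0→1→3→10 push 1 @ unit cost 14 (adds 14)
total cost = 49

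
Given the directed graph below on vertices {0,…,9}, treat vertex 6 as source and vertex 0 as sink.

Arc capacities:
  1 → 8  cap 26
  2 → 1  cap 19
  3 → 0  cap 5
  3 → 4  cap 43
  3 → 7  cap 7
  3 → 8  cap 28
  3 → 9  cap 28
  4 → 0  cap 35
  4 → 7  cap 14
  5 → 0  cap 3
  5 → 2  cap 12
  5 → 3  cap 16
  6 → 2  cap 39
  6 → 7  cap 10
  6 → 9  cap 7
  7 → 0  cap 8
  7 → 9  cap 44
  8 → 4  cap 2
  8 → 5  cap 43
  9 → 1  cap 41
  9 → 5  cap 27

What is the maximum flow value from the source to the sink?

augment #1: 6→7→0 bottleneck 8, total now 8
augment #2: 6→9→5→0 bottleneck 3, total now 11
augment #3: 6→9→5→3→0 bottleneck 4, total now 15
augment #4: 6→2→1→8→4→0 bottleneck 2, total now 17
augment #5: 6→7→9→5→3→0 bottleneck 1, total now 18
augment #6: 6→7→9→5→3→4→0 bottleneck 1, total now 19
augment #7: 6→2→1→8→5→3→4→0 bottleneck 10, total now 29

Maximum flow value: 29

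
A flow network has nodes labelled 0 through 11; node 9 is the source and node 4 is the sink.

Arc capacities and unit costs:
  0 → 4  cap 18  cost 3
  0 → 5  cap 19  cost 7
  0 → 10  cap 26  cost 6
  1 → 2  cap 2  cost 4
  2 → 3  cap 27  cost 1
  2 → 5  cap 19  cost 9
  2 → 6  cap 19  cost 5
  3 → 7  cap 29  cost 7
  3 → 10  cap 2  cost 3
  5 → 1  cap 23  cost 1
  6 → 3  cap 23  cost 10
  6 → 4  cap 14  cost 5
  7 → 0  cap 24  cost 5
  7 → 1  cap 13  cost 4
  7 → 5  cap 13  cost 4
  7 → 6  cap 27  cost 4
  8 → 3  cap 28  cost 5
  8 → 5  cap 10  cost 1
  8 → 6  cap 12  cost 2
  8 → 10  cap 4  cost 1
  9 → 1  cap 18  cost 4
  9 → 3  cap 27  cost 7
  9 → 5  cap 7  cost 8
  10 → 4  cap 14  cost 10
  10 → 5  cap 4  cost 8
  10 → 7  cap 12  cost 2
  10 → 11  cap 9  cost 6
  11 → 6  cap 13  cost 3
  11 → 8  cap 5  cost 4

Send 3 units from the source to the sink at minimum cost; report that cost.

shortest-cost path #1: 9→1→2→6→4 push 2 @ unit cost 18 (adds 36)
shortest-cost path #2: 9→3→10→4 push 1 @ unit cost 20 (adds 20)
total cost = 56

Minimum cost for 3 units: 56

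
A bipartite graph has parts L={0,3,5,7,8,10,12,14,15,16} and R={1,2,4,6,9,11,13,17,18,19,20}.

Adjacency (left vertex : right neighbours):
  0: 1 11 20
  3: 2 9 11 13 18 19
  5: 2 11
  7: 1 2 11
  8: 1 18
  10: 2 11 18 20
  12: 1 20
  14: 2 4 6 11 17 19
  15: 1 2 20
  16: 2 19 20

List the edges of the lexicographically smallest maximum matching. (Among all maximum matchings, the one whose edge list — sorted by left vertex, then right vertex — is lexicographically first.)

|M| = 8 (so the lex-smallest maximum matching has 8 edges)
process left vertices in ascending order; for each, take the smallest-labelled available neighbour that still permits 8 edges overall, or leave it unmatched if none does
lex-smallest matching: {0-1, 3-9, 5-2, 7-11, 8-18, 10-20, 14-4, 16-19}

Lex-smallest maximum matching: {(0,1), (3,9), (5,2), (7,11), (8,18), (10,20), (14,4), (16,19)}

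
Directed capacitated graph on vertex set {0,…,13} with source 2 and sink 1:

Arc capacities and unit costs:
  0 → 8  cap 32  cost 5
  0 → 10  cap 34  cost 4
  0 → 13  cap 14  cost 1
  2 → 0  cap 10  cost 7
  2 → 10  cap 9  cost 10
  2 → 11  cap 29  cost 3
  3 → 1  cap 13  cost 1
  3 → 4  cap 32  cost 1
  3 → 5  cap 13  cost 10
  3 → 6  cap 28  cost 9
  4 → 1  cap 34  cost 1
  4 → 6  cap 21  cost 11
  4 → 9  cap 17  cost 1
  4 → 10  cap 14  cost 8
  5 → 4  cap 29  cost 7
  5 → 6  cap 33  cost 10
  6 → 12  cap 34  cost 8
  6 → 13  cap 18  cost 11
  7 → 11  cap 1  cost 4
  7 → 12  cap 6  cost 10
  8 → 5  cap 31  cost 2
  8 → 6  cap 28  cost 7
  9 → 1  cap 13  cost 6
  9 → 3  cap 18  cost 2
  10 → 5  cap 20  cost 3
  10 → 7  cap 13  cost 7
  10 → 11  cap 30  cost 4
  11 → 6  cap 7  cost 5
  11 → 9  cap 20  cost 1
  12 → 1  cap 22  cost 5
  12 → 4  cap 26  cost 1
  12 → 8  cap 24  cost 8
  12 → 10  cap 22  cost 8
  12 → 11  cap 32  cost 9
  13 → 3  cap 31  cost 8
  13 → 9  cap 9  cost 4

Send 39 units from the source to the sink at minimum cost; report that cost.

Minimum cost for 39 units: 499

shortest-cost path #1: 2→11→9→3→1 push 13 @ unit cost 7 (adds 91)
shortest-cost path #2: 2→11→9→3→4→1 push 5 @ unit cost 8 (adds 40)
shortest-cost path #3: 2→11→9→1 push 2 @ unit cost 10 (adds 20)
shortest-cost path #4: 2→11→6→12→4→1 push 7 @ unit cost 18 (adds 126)
shortest-cost path #5: 2→0→13→3→4→1 push 10 @ unit cost 18 (adds 180)
shortest-cost path #6: 2→10→5→4→1 push 2 @ unit cost 21 (adds 42)
total cost = 499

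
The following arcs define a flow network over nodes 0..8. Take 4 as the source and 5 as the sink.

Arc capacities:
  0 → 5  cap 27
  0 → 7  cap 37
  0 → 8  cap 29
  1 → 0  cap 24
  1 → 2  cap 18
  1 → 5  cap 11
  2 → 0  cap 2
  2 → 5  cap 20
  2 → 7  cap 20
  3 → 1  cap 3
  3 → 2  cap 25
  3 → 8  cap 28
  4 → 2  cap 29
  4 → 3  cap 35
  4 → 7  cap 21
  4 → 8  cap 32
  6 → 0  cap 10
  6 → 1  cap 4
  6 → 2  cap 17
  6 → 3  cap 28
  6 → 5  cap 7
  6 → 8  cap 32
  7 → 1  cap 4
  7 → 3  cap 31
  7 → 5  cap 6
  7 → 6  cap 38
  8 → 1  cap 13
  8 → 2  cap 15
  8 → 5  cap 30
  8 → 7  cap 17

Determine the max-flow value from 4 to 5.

augment #1: 4→2→5 bottleneck 20, total now 20
augment #2: 4→7→5 bottleneck 6, total now 26
augment #3: 4→8→5 bottleneck 30, total now 56
augment #4: 4→2→0→5 bottleneck 2, total now 58
augment #5: 4→3→1→5 bottleneck 3, total now 61
augment #6: 4→7→1→5 bottleneck 4, total now 65
augment #7: 4→7→6→5 bottleneck 7, total now 72
augment #8: 4→8→1→5 bottleneck 2, total now 74
augment #9: 4→3→8→1→5 bottleneck 2, total now 76
augment #10: 4→7→6→0→5 bottleneck 4, total now 80
augment #11: 4→2→7→6→0→5 bottleneck 6, total now 86
augment #12: 4→3→8→1→0→5 bottleneck 9, total now 95
augment #13: 4→2→7→6→1→0→5 bottleneck 1, total now 96
augment #14: 4→3→2→7→6→1→0→5 bottleneck 3, total now 99

Maximum flow value: 99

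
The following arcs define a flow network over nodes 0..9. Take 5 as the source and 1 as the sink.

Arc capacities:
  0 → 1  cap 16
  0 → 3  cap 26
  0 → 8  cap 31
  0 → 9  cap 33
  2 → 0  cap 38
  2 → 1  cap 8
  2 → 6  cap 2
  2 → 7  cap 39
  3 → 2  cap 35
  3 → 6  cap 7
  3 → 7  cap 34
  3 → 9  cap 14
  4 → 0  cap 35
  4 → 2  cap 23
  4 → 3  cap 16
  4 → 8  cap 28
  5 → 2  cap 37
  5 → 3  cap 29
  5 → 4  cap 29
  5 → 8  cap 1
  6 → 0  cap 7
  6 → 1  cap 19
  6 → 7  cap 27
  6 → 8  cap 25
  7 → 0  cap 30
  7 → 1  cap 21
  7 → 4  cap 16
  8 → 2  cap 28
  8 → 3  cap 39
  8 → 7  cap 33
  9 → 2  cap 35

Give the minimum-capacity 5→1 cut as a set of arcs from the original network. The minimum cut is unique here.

Min-cut arcs: {(0,1), (2,1), (2,6), (3,6), (7,1)} (total capacity 54)

augment #1: 5→2→1 push 8
augment #2: 5→2→0→1 push 16
augment #3: 5→2→6→1 push 2
augment #4: 5→2→7→1 push 11
augment #5: 5→3→6→1 push 7
augment #6: 5→3→7→1 push 10
max flow = 54; residual-reachable set from 5 gives S-side
cut edges (S→T): {(0,1), (2,1), (2,6), (3,6), (7,1)} total cap 54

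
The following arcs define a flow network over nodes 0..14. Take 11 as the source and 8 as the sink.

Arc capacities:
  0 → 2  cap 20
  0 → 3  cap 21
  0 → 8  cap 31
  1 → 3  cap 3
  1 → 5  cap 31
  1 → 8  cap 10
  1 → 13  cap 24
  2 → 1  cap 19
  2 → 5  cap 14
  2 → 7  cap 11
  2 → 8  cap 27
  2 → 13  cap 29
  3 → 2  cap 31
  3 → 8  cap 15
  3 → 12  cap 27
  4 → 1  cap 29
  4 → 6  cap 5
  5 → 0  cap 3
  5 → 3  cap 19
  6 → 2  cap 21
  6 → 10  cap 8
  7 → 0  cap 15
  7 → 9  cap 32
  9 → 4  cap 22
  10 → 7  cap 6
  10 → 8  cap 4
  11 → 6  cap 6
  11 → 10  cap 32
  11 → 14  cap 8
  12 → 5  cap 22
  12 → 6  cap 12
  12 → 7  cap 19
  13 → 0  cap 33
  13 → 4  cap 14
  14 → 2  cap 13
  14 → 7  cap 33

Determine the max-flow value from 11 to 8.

Maximum flow value: 24

augment #1: 11→10→8 bottleneck 4, total now 4
augment #2: 11→6→2→8 bottleneck 6, total now 10
augment #3: 11→14→2→8 bottleneck 8, total now 18
augment #4: 11→10→7→0→8 bottleneck 6, total now 24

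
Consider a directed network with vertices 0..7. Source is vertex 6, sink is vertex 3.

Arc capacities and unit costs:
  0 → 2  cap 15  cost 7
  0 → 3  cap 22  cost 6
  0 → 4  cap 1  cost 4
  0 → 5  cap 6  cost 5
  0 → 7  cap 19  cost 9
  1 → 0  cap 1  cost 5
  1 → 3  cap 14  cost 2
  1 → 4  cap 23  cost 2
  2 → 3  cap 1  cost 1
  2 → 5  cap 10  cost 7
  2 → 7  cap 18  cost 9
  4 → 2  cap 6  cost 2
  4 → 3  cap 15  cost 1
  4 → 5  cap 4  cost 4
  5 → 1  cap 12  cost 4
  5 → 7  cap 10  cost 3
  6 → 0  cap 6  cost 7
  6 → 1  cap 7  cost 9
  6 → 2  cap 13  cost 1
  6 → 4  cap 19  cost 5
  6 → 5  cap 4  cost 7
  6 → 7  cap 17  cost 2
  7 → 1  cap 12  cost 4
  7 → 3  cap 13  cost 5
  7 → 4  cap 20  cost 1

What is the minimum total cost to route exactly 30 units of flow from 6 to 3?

Minimum cost for 30 units: 185

shortest-cost path #1: 6→2→3 push 1 @ unit cost 2 (adds 2)
shortest-cost path #2: 6→7→4→3 push 15 @ unit cost 4 (adds 60)
shortest-cost path #3: 6→7→3 push 2 @ unit cost 7 (adds 14)
shortest-cost path #4: 6→4→7→3 push 11 @ unit cost 9 (adds 99)
shortest-cost path #5: 6→4→7→1→3 push 1 @ unit cost 10 (adds 10)
total cost = 185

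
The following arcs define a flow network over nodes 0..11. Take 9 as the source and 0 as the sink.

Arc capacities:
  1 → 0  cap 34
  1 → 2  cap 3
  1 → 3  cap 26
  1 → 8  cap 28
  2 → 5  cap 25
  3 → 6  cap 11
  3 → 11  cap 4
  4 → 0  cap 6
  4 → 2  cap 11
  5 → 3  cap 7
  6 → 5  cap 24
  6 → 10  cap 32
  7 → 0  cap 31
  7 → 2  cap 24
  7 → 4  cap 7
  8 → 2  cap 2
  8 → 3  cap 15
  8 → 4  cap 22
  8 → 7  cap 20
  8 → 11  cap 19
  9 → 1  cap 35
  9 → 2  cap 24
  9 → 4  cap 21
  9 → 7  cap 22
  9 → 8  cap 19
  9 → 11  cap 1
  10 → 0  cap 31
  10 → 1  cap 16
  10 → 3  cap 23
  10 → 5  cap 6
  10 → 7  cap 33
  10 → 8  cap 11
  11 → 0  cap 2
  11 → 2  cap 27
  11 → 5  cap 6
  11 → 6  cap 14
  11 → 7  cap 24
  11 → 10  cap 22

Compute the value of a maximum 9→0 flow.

augment #1: 9→1→0 bottleneck 34, total now 34
augment #2: 9→4→0 bottleneck 6, total now 40
augment #3: 9→7→0 bottleneck 22, total now 62
augment #4: 9→11→0 bottleneck 1, total now 63
augment #5: 9→8→7→0 bottleneck 9, total now 72
augment #6: 9→8→11→0 bottleneck 1, total now 73
augment #7: 9→8→11→10→0 bottleneck 9, total now 82
augment #8: 9→1→3→6→10→0 bottleneck 1, total now 83
augment #9: 9→2→5→3→6→10→0 bottleneck 7, total now 90

Maximum flow value: 90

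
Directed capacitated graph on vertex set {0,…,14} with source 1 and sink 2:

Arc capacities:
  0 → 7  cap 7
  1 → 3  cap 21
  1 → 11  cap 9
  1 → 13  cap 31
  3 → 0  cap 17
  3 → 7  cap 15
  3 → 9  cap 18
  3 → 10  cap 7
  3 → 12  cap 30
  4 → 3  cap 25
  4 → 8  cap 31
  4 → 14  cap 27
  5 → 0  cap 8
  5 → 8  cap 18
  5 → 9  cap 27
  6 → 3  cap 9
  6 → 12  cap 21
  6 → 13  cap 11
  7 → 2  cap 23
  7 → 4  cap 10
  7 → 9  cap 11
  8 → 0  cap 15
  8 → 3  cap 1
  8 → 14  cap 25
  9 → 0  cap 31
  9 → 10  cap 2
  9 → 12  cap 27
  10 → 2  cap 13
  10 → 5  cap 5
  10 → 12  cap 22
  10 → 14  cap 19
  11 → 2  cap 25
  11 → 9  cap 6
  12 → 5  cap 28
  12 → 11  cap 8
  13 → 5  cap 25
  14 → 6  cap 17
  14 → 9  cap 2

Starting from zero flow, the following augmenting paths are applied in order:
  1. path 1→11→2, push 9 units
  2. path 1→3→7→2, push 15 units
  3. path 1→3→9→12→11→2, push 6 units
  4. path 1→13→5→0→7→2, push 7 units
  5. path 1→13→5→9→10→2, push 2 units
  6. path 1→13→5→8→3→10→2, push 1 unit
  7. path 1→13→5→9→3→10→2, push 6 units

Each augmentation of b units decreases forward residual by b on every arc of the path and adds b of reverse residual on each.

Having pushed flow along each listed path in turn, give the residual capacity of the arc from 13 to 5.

Residual capacity of (13,5): 9

after path 1 (1→11→2, push 9): res(13,5)=25
after path 2 (1→3→7→2, push 15): res(13,5)=25
after path 3 (1→3→9→12→11→2, push 6): res(13,5)=25
after path 4 (1→13→5→0→7→2, push 7): res(13,5)=18
after path 5 (1→13→5→9→10→2, push 2): res(13,5)=16
after path 6 (1→13→5→8→3→10→2, push 1): res(13,5)=15
after path 7 (1→13→5→9→3→10→2, push 6): res(13,5)=9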